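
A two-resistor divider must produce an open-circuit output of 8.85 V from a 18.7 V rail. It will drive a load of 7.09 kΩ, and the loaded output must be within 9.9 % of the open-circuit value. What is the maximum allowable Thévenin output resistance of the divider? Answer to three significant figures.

Loading drop = R_th/(R_th + R_L) ≤ 0.0990, so R_th ≤ R_L · ε/(1−ε) = 7.09 kΩ × 0.0990/0.9010 = 779 Ω.

R_th ≤ 779 Ω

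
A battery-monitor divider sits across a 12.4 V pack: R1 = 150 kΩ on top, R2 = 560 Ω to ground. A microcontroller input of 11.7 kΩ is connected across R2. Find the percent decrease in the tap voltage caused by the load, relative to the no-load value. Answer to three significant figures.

4.55 %

The divider's output (Thévenin) resistance is R1‖R2 = 557.9 Ω.
Fractional drop under load = R_th/(R_th + R_L) = 557.9 / (557.9 + 11700) = 0.04551.
So the output falls by 4.55 %.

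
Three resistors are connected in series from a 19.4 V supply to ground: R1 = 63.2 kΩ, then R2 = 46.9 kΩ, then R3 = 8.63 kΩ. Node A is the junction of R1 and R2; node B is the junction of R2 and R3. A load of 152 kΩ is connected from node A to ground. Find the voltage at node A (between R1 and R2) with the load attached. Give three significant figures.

V ≈ 7.60 V

Below node A the series string R2+R3 = 55.53 kΩ sits in parallel with the 152 kΩ load: 40.67 kΩ.
V_A = 19.4 × 40.67/(63.2 + 40.67) = 7.60 V.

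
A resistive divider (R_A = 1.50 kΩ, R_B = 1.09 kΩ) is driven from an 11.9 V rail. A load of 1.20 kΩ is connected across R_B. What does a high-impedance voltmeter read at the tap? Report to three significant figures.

The load sits in parallel with R_B: R_B‖R_L = (1.09 × 1.20) / (1.09 + 1.20) = 0.5712 kΩ.
V_out = 11.9 × 0.5712 / (1.50 + 0.5712) = 11.9 × 0.5712/2.071 = 3.28 V.

V_out ≈ 3.28 V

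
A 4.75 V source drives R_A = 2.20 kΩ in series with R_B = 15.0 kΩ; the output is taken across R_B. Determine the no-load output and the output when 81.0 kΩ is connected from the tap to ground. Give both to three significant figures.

Unloaded: 4.14 V; loaded: 4.05 V

Open-circuit: V = 4.75 × 15.0/(2.20 + 15.0) = 4.14 V.
With the load, R_B becomes R_B‖R_L = 12.66 kΩ, so V = 4.75 × 12.66/14.86 = 4.05 V.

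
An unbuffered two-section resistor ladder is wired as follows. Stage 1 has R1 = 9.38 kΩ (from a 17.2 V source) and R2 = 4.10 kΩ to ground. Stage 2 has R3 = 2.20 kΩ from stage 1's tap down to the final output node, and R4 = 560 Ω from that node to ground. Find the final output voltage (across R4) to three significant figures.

V_out ≈ 0.522 V

Stage 2 presents R3+R4 = 2760 Ω as a load on stage 1's tap.
Stage 1's lower leg becomes R2‖(R3+R4) = 1650 Ω, so V_mid = 17.2 × 1650/11030 = 2.572 V.
Stage 2 is itself unloaded: V_out = V_mid × R4/(R3+R4) = 2.572 × 560/2760 = 0.522 V.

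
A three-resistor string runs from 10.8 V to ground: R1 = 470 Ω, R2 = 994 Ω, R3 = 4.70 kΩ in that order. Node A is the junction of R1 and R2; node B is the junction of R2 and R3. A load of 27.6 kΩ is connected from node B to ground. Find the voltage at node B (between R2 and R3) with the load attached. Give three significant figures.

V ≈ 7.91 V

At node B, R3 is in parallel with the load: R3‖R_L = 4016 Ω.
Below node A the resistance is R2 + (R3‖R_L) = 5010 Ω, so V_A = 10.8 × 5010/5480 = 9.874 V.
Then V_B = V_A × (R3‖R_L)/(R2 + R3‖R_L) = 9.874 × 4016/5010 = 7.91 V.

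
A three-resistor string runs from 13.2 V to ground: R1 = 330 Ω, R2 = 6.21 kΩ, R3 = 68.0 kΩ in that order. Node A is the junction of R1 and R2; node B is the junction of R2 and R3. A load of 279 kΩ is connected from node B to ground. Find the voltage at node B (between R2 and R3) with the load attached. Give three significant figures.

At node B, R3 is in parallel with the load: R3‖R_L = 54670 Ω.
Below node A the resistance is R2 + (R3‖R_L) = 60880 Ω, so V_A = 13.2 × 60880/61210 = 13.13 V.
Then V_B = V_A × (R3‖R_L)/(R2 + R3‖R_L) = 13.13 × 54670/60880 = 11.8 V.

V ≈ 11.8 V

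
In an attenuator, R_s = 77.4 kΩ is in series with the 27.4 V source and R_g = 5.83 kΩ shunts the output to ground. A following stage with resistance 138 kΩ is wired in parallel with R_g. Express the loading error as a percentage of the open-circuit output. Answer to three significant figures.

The divider's output (Thévenin) resistance is R_s‖R_g = 5.422 kΩ.
Fractional drop under load = R_th/(R_th + R_L) = 5.422 / (5.422 + 138) = 0.03780.
So the output falls by 3.78 %.

3.78 %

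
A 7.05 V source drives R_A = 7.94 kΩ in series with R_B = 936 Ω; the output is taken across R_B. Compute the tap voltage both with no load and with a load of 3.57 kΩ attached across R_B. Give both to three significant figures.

Open-circuit: V = 7.05 × 936/(7940 + 936) = 0.743 V.
With the load, R_B becomes R_B‖R_L = 741.6 Ω, so V = 7.05 × 741.6/8682 = 0.602 V.

Unloaded: 0.743 V; loaded: 0.602 V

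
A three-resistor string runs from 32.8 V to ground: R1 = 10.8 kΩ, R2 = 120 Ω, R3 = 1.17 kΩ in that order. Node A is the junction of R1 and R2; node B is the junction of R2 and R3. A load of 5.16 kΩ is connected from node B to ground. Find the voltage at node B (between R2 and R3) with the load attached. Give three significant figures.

V ≈ 2.63 V

At node B, R3 is in parallel with the load: R3‖R_L = 953.7 Ω.
Below node A the resistance is R2 + (R3‖R_L) = 1074 Ω, so V_A = 32.8 × 1074/11870 = 2.966 V.
Then V_B = V_A × (R3‖R_L)/(R2 + R3‖R_L) = 2.966 × 953.7/1074 = 2.63 V.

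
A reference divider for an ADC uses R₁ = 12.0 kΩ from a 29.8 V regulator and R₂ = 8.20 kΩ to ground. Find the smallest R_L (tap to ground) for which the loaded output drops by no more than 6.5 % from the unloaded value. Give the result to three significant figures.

R_L(min) ≈ 70.1 kΩ

Output resistance R_th = R₁‖R₂ = (12.0 × 8.20)/20.20 = 4.871 kΩ.
The fractional drop is R_th/(R_th + R_L); requiring this ≤ 0.0650 gives R_L ≥ R_th(1/0.0650 − 1) = 4.871 × 14.38 = 70.1 kΩ.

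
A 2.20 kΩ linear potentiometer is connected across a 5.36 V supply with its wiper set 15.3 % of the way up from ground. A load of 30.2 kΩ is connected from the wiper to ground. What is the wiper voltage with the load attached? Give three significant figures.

V ≈ 0.812 V

The wiper splits the pot into (1−α)R = 1863 Ω above and αR = 336.6 Ω below.
Lower section ‖ load = 332.9 Ω.
V_wiper = 5.36 × 332.9/(1863 + 332.9) = 0.812 V.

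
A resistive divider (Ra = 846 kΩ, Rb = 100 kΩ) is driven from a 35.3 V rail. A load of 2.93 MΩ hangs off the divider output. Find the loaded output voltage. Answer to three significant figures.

V_out ≈ 3.62 V

The load sits in parallel with Rb: Rb‖R_L = (100 × 2930) / (100 + 2930) = 96.70 kΩ.
V_out = 35.3 × 96.70 / (846 + 96.70) = 35.3 × 96.70/942.7 = 3.62 V.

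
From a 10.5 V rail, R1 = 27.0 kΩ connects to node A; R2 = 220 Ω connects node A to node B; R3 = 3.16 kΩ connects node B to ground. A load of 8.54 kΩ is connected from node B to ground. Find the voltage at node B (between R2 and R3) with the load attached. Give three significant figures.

At node B, R3 is in parallel with the load: R3‖R_L = 2307 Ω.
Below node A the resistance is R2 + (R3‖R_L) = 2527 Ω, so V_A = 10.5 × 2527/29530 = 0.8985 V.
Then V_B = V_A × (R3‖R_L)/(R2 + R3‖R_L) = 0.8985 × 2307/2527 = 0.820 V.

V ≈ 0.820 V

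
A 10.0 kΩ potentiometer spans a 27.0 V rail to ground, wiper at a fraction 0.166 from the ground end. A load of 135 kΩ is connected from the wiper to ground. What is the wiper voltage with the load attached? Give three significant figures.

V ≈ 4.44 V

The wiper splits the pot into (1−α)R = 8.340 kΩ above and αR = 1.660 kΩ below.
Lower section ‖ load = 1.640 kΩ.
V_wiper = 27.0 × 1.640/(8.340 + 1.640) = 4.44 V.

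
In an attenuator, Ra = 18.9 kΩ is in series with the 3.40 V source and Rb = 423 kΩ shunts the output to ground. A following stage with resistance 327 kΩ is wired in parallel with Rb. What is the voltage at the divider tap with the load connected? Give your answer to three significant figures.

V_out ≈ 3.08 V

The load sits in parallel with Rb: Rb‖R_L = (423 × 327) / (423 + 327) = 184.4 kΩ.
V_out = 3.40 × 184.4 / (18.9 + 184.4) = 3.40 × 184.4/203.3 = 3.08 V.
(Unloaded it would have been 3.25 V.)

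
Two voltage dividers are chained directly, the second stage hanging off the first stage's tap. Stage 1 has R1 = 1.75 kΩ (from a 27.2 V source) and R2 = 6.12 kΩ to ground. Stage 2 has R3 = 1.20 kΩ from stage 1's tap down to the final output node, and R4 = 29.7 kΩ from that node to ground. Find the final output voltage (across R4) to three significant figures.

V_out ≈ 19.5 V

Stage 2 presents R3+R4 = 30.90 kΩ as a load on stage 1's tap.
Stage 1's lower leg becomes R2‖(R3+R4) = 5.108 kΩ, so V_mid = 27.2 × 5.108/6.858 = 20.26 V.
Stage 2 is itself unloaded: V_out = V_mid × R4/(R3+R4) = 20.26 × 29.7/30.90 = 19.5 V.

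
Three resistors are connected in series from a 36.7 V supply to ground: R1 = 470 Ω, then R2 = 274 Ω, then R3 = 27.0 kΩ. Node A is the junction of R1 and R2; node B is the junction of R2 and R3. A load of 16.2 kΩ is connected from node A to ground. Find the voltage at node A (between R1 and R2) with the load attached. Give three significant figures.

Below node A the series string R2+R3 = 27270 Ω sits in parallel with the 16200 Ω load: 10160 Ω.
V_A = 36.7 × 10160/(470 + 10160) = 35.1 V.

V ≈ 35.1 V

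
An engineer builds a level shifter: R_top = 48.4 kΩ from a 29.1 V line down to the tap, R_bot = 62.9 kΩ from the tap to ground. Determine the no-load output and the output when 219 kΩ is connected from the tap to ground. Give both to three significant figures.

Open-circuit: V = 29.1 × 62.9/(48.4 + 62.9) = 16.4 V.
With the load, R_bot becomes R_bot‖R_L = 48.87 kΩ, so V = 29.1 × 48.87/97.27 = 14.6 V.

Unloaded: 16.4 V; loaded: 14.6 V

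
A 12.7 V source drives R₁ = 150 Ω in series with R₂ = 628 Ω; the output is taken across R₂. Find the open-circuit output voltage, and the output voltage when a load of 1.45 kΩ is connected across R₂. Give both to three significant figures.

Unloaded: 10.3 V; loaded: 9.46 V

Open-circuit: V = 12.7 × 628/(150 + 628) = 10.3 V.
With the load, R₂ becomes R₂‖R_L = 438.2 Ω, so V = 12.7 × 438.2/588.2 = 9.46 V.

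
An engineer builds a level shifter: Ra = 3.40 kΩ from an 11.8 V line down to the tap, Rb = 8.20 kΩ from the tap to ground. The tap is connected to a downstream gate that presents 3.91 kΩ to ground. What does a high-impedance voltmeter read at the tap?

V_out ≈ 5.17 V

The load sits in parallel with Rb: Rb‖R_L = (8.20 × 3.91) / (8.20 + 3.91) = 2.648 kΩ.
V_out = 11.8 × 2.648 / (3.40 + 2.648) = 11.8 × 2.648/6.048 = 5.17 V.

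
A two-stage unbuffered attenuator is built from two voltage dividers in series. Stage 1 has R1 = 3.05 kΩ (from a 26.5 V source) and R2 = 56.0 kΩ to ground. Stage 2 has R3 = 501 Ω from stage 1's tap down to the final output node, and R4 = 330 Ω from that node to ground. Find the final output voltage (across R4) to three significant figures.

V_out ≈ 2.23 V

Stage 2 presents R3+R4 = 831.0 Ω as a load on stage 1's tap.
Stage 1's lower leg becomes R2‖(R3+R4) = 818.8 Ω, so V_mid = 26.5 × 818.8/3869 = 5.609 V.
Stage 2 is itself unloaded: V_out = V_mid × R4/(R3+R4) = 5.609 × 330/831.0 = 2.23 V.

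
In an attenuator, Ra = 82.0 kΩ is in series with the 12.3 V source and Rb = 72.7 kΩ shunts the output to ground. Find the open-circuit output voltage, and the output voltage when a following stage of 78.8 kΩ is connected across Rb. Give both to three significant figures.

Open-circuit: V = 12.3 × 72.7/(82.0 + 72.7) = 5.78 V.
With the load, Rb becomes Rb‖R_L = 37.81 kΩ, so V = 12.3 × 37.81/119.8 = 3.88 V.

Unloaded: 5.78 V; loaded: 3.88 V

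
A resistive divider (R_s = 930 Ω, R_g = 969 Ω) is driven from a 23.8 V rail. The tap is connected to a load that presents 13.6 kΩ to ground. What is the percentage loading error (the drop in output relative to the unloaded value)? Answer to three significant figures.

3.37 %

The divider's output (Thévenin) resistance is R_s‖R_g = 474.5 Ω.
Fractional drop under load = R_th/(R_th + R_L) = 474.5 / (474.5 + 13600) = 0.03372.
So the output falls by 3.37 %.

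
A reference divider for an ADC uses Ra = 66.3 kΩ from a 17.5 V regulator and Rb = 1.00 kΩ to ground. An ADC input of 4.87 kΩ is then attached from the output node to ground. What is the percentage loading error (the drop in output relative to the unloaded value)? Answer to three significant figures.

16.8 %

The divider's output (Thévenin) resistance is Ra‖Rb = 0.9851 kΩ.
Fractional drop under load = R_th/(R_th + R_L) = 0.9851 / (0.9851 + 4.87) = 0.1683.
So the output falls by 16.8 %.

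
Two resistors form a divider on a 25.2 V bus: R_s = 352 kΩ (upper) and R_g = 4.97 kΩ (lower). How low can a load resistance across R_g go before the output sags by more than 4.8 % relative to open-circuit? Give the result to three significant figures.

Output resistance R_th = R_s‖R_g = (352 × 4.97)/357.0 = 4.901 kΩ.
The fractional drop is R_th/(R_th + R_L); requiring this ≤ 0.0480 gives R_L ≥ R_th(1/0.0480 − 1) = 4.901 × 19.83 = 97.2 kΩ.

R_L(min) ≈ 97.2 kΩ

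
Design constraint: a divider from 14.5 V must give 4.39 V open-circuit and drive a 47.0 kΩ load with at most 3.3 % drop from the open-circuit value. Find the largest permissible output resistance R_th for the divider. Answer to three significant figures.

Loading drop = R_th/(R_th + R_L) ≤ 0.0330, so R_th ≤ R_L · ε/(1−ε) = 47.0 kΩ × 0.0330/0.9670 = 1.60 kΩ.

R_th ≤ 1.60 kΩ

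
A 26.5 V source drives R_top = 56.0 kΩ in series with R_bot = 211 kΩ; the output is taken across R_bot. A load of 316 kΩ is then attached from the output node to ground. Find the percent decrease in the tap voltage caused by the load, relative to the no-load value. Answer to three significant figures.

12.3 %

Unloaded V = 26.5 × 211/267.0 = 20.942 V.
Loaded: R_bot‖R_L = 126.5 kΩ, giving V = 26.5 × 126.5/182.5 = 18.369 V.
Drop = (20.942 − 18.369) / 20.942 = 12.3 %.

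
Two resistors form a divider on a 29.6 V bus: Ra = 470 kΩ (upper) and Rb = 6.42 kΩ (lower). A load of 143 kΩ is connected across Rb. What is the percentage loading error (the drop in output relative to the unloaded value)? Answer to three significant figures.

4.24 %

The divider's output (Thévenin) resistance is Ra‖Rb = 6.333 kΩ.
Fractional drop under load = R_th/(R_th + R_L) = 6.333 / (6.333 + 143) = 0.04241.
So the output falls by 4.24 %.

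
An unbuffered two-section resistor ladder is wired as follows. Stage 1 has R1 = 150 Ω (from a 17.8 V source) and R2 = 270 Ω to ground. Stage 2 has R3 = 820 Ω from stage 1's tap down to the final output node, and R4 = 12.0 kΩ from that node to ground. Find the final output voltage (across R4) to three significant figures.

V_out ≈ 10.6 V

Stage 2 presents R3+R4 = 12820 Ω as a load on stage 1's tap.
Stage 1's lower leg becomes R2‖(R3+R4) = 264.4 Ω, so V_mid = 17.8 × 264.4/414.4 = 11.36 V.
Stage 2 is itself unloaded: V_out = V_mid × R4/(R3+R4) = 11.36 × 12000/12820 = 10.6 V.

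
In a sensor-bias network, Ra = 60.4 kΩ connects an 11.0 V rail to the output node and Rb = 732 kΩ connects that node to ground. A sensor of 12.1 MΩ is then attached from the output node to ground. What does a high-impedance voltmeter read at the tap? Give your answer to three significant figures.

The load sits in parallel with Rb: Rb‖R_L = (732 × 12100) / (732 + 12100) = 690.2 kΩ.
V_out = 11.0 × 690.2 / (60.4 + 690.2) = 11.0 × 690.2/750.6 = 10.1 V.

V_out ≈ 10.1 V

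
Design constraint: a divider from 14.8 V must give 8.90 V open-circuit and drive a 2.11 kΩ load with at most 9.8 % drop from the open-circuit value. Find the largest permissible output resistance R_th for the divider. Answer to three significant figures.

Loading drop = R_th/(R_th + R_L) ≤ 0.0980, so R_th ≤ R_L · ε/(1−ε) = 2.11 kΩ × 0.0980/0.9020 = 229 Ω.

R_th ≤ 229 Ω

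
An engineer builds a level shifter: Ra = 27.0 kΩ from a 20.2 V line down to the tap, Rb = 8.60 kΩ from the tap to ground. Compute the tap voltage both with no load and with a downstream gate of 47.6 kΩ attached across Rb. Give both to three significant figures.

Unloaded: 4.88 V; loaded: 4.29 V

Open-circuit: V = 20.2 × 8.60/(27.0 + 8.60) = 4.88 V.
With the load, Rb becomes Rb‖R_L = 7.284 kΩ, so V = 20.2 × 7.284/34.28 = 4.29 V.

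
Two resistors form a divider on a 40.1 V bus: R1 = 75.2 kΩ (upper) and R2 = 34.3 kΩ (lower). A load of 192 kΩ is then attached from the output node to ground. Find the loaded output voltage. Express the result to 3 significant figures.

V_out ≈ 11.2 V

The load sits in parallel with R2: R2‖R_L = (34.3 × 192) / (34.3 + 192) = 29.10 kΩ.
V_out = 40.1 × 29.10 / (75.2 + 29.10) = 40.1 × 29.10/104.3 = 11.2 V.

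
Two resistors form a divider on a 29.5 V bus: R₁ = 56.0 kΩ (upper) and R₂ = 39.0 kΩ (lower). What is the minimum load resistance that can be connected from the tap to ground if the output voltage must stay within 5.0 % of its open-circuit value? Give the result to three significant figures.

Output resistance R_th = R₁‖R₂ = (56.0 × 39.0)/95.00 = 22.99 kΩ.
The fractional drop is R_th/(R_th + R_L); requiring this ≤ 0.0500 gives R_L ≥ R_th(1/0.0500 − 1) = 22.99 × 19.00 = 437 kΩ.

R_L(min) ≈ 437 kΩ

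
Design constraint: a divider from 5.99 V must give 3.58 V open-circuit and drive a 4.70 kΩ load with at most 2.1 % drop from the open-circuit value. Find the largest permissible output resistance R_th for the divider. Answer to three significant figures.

R_th ≤ 101 Ω

Loading drop = R_th/(R_th + R_L) ≤ 0.0210, so R_th ≤ R_L · ε/(1−ε) = 4.70 kΩ × 0.0210/0.9790 = 101 Ω.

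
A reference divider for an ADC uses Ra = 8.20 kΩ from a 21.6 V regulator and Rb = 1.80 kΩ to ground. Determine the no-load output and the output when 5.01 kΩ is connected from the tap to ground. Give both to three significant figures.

Unloaded: 3.89 V; loaded: 3.00 V

Open-circuit: V = 21.6 × 1.80/(8.20 + 1.80) = 3.89 V.
With the load, Rb becomes Rb‖R_L = 1.324 kΩ, so V = 21.6 × 1.324/9.524 = 3.00 V.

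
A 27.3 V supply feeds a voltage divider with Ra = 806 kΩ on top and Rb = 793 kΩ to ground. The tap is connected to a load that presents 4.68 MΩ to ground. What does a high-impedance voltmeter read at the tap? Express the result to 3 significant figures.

V_out ≈ 12.5 V

The load sits in parallel with Rb: Rb‖R_L = (793 × 4680) / (793 + 4680) = 678.1 kΩ.
V_out = 27.3 × 678.1 / (806 + 678.1) = 27.3 × 678.1/1484 = 12.5 V.
(Unloaded it would have been 13.5 V.)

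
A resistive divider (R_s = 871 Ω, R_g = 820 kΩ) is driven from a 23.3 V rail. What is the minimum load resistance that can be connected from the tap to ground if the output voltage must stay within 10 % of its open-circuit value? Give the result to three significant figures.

Output resistance R_th = R_s‖R_g = (871 × 820000)/820900 = 870.1 Ω.
The fractional drop is R_th/(R_th + R_L); requiring this ≤ 0.100 gives R_L ≥ R_th(1/0.100 − 1) = 870.1 × 9.000 = 7.83 kΩ.

R_L(min) ≈ 7.83 kΩ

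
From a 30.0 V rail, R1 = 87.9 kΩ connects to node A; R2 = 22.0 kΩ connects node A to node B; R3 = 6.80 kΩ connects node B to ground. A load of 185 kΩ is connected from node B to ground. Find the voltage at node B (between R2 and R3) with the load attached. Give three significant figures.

At node B, R3 is in parallel with the load: R3‖R_L = 6.559 kΩ.
Below node A the resistance is R2 + (R3‖R_L) = 28.56 kΩ, so V_A = 30.0 × 28.56/116.5 = 7.357 V.
Then V_B = V_A × (R3‖R_L)/(R2 + R3‖R_L) = 7.357 × 6.559/28.56 = 1.69 V.

V ≈ 1.69 V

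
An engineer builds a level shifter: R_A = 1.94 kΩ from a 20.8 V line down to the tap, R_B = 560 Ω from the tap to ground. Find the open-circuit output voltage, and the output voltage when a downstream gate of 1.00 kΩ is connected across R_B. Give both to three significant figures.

Unloaded: 4.66 V; loaded: 3.25 V

Open-circuit: V = 20.8 × 560/(1940 + 560) = 4.66 V.
With the load, R_B becomes R_B‖R_L = 359.0 Ω, so V = 20.8 × 359.0/2299 = 3.25 V.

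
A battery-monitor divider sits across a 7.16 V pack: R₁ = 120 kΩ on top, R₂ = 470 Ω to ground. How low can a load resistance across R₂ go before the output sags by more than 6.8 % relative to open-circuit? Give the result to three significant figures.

Output resistance R_th = R₁‖R₂ = (120000 × 470)/120500 = 468.2 Ω.
The fractional drop is R_th/(R_th + R_L); requiring this ≤ 0.0680 gives R_L ≥ R_th(1/0.0680 − 1) = 468.2 × 13.71 = 6.42 kΩ.

R_L(min) ≈ 6.42 kΩ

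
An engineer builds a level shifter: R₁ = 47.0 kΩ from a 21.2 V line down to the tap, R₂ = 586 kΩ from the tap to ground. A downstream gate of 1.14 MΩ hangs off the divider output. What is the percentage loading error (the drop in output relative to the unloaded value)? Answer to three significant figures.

3.68 %

The divider's output (Thévenin) resistance is R₁‖R₂ = 43.51 kΩ.
Fractional drop under load = R_th/(R_th + R_L) = 43.51 / (43.51 + 1140) = 0.03676.
So the output falls by 3.68 %.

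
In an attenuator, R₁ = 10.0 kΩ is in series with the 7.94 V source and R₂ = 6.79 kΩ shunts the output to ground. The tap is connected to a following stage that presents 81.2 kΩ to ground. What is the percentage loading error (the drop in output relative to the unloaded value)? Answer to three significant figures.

4.74 %

The divider's output (Thévenin) resistance is R₁‖R₂ = 4.044 kΩ.
Fractional drop under load = R_th/(R_th + R_L) = 4.044 / (4.044 + 81.2) = 0.04744.
So the output falls by 4.74 %.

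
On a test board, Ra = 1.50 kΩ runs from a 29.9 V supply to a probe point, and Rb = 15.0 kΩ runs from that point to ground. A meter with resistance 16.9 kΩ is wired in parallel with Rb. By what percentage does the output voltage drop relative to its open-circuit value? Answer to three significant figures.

7.47 %

The divider's output (Thévenin) resistance is Ra‖Rb = 1.364 kΩ.
Fractional drop under load = R_th/(R_th + R_L) = 1.364 / (1.364 + 16.9) = 0.07466.
So the output falls by 7.47 %.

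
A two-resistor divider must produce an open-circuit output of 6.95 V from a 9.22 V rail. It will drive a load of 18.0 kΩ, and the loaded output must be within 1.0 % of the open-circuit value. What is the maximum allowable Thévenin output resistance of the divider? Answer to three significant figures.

R_th ≤ 182 Ω

Loading drop = R_th/(R_th + R_L) ≤ 0.0100, so R_th ≤ R_L · ε/(1−ε) = 18.0 kΩ × 0.0100/0.9900 = 182 Ω.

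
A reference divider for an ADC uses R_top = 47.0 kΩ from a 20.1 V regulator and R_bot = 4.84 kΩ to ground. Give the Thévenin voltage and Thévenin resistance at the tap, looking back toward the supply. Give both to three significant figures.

V_th = 1.88 V, R_th = 4.39 kΩ

V_th is the open-circuit tap voltage: 20.1 × 4.84/(47.0 + 4.84) = 1.88 V.
With the supply zeroed, R_top and R_bot appear in parallel from the tap: R_th = R_top‖R_bot = (47.0 × 4.84)/51.84 = 4.39 kΩ.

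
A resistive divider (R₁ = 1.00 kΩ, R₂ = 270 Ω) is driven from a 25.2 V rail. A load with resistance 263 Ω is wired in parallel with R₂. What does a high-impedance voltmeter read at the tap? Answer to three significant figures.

V_out ≈ 2.96 V

The load sits in parallel with R₂: R₂‖R_L = (270 × 263) / (270 + 263) = 133.2 Ω.
V_out = 25.2 × 133.2 / (1000 + 133.2) = 25.2 × 133.2/1133 = 2.96 V.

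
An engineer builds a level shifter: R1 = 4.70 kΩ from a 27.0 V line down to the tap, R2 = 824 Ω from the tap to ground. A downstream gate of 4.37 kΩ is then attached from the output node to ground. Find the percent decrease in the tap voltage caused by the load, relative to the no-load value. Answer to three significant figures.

13.8 %

Unloaded V = 27.0 × 824/5524 = 4.0275 V.
Loaded: R2‖R_L = 693.3 Ω, giving V = 27.0 × 693.3/5393 = 3.4707 V.
Drop = (4.0275 − 3.4707) / 4.0275 = 13.8 %.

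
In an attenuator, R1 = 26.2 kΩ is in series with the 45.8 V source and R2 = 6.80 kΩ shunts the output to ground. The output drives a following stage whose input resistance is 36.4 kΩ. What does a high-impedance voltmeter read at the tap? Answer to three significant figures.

V_out ≈ 8.22 V

The load sits in parallel with R2: R2‖R_L = (6.80 × 36.4) / (6.80 + 36.4) = 5.730 kΩ.
V_out = 45.8 × 5.730 / (26.2 + 5.730) = 45.8 × 5.730/31.93 = 8.22 V.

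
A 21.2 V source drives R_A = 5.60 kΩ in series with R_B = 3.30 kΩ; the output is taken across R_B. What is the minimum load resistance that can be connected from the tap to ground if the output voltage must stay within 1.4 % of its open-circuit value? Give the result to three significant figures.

R_L(min) ≈ 146 kΩ

Output resistance R_th = R_A‖R_B = (5.60 × 3.30)/8.900 = 2.076 kΩ.
The fractional drop is R_th/(R_th + R_L); requiring this ≤ 0.0140 gives R_L ≥ R_th(1/0.0140 − 1) = 2.076 × 70.43 = 146 kΩ.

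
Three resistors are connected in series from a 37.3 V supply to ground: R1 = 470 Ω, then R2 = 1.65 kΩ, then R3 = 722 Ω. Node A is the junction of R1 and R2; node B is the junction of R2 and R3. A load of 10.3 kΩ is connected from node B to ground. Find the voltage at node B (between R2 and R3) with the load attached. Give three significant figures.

At node B, R3 is in parallel with the load: R3‖R_L = 674.7 Ω.
Below node A the resistance is R2 + (R3‖R_L) = 2325 Ω, so V_A = 37.3 × 2325/2795 = 31.03 V.
Then V_B = V_A × (R3‖R_L)/(R2 + R3‖R_L) = 31.03 × 674.7/2325 = 9.01 V.

V ≈ 9.01 V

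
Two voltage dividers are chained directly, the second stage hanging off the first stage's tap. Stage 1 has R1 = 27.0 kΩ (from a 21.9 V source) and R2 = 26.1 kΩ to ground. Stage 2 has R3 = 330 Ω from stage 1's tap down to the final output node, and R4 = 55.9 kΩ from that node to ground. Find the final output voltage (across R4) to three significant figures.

V_out ≈ 8.66 V

Stage 2 presents R3+R4 = 56230 Ω as a load on stage 1's tap.
Stage 1's lower leg becomes R2‖(R3+R4) = 17830 Ω, so V_mid = 21.9 × 17830/44830 = 8.709 V.
Stage 2 is itself unloaded: V_out = V_mid × R4/(R3+R4) = 8.709 × 55900/56230 = 8.66 V.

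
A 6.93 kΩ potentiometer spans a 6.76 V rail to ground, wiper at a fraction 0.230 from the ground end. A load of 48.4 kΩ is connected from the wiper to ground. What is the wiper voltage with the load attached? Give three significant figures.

V ≈ 1.52 V

The wiper splits the pot into (1−α)R = 5.336 kΩ above and αR = 1.594 kΩ below.
Lower section ‖ load = 1.543 kΩ.
V_wiper = 6.76 × 1.543/(5.336 + 1.543) = 1.52 V.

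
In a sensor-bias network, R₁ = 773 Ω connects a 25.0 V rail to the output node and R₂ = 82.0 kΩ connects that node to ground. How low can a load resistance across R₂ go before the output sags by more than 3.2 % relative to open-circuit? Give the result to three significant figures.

Output resistance R_th = R₁‖R₂ = (773 × 82000)/82770 = 765.8 Ω.
The fractional drop is R_th/(R_th + R_L); requiring this ≤ 0.0320 gives R_L ≥ R_th(1/0.0320 − 1) = 765.8 × 30.25 = 23.2 kΩ.

R_L(min) ≈ 23.2 kΩ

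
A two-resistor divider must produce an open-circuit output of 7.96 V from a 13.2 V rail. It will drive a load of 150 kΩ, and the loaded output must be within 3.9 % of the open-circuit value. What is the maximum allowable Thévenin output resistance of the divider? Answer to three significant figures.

R_th ≤ 6.09 kΩ

Loading drop = R_th/(R_th + R_L) ≤ 0.0390, so R_th ≤ R_L · ε/(1−ε) = 150 kΩ × 0.0390/0.9610 = 6.09 kΩ.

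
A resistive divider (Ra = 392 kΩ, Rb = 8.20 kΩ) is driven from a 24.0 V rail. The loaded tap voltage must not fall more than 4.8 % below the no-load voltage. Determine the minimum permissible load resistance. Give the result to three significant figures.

Output resistance R_th = Ra‖Rb = (392 × 8.20)/400.2 = 8.032 kΩ.
The fractional drop is R_th/(R_th + R_L); requiring this ≤ 0.0480 gives R_L ≥ R_th(1/0.0480 − 1) = 8.032 × 19.83 = 159 kΩ.

R_L(min) ≈ 159 kΩ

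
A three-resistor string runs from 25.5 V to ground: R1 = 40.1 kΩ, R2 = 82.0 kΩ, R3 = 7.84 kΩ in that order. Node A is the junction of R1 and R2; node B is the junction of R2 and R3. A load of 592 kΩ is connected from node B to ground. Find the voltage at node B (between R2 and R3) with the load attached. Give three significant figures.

V ≈ 1.52 V

At node B, R3 is in parallel with the load: R3‖R_L = 7.738 kΩ.
Below node A the resistance is R2 + (R3‖R_L) = 89.74 kΩ, so V_A = 25.5 × 89.74/129.8 = 17.62 V.
Then V_B = V_A × (R3‖R_L)/(R2 + R3‖R_L) = 17.62 × 7.738/89.74 = 1.52 V.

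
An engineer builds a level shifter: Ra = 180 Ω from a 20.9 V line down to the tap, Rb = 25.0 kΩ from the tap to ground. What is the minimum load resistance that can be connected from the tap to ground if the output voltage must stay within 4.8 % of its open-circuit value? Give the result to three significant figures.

Output resistance R_th = Ra‖Rb = (180 × 25000)/25180 = 178.7 Ω.
The fractional drop is R_th/(R_th + R_L); requiring this ≤ 0.0480 gives R_L ≥ R_th(1/0.0480 − 1) = 178.7 × 19.83 = 3.54 kΩ.

R_L(min) ≈ 3.54 kΩ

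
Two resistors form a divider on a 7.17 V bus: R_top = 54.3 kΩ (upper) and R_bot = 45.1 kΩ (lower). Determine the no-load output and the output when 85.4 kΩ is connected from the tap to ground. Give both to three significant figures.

Open-circuit: V = 7.17 × 45.1/(54.3 + 45.1) = 3.25 V.
With the load, R_bot becomes R_bot‖R_L = 29.51 kΩ, so V = 7.17 × 29.51/83.81 = 2.52 V.

Unloaded: 3.25 V; loaded: 2.52 V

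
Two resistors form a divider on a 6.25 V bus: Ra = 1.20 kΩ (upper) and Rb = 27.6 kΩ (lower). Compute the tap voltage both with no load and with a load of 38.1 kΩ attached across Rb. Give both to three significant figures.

Unloaded: 5.99 V; loaded: 5.81 V

Open-circuit: V = 6.25 × 27.6/(1.20 + 27.6) = 5.99 V.
With the load, Rb becomes Rb‖R_L = 16.01 kΩ, so V = 6.25 × 16.01/17.21 = 5.81 V.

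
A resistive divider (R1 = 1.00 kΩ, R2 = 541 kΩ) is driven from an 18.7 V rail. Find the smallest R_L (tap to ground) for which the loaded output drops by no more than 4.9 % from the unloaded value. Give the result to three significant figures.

Output resistance R_th = R1‖R2 = (1000 × 541000)/542000 = 998.2 Ω.
The fractional drop is R_th/(R_th + R_L); requiring this ≤ 0.0490 gives R_L ≥ R_th(1/0.0490 − 1) = 998.2 × 19.41 = 19.4 kΩ.

R_L(min) ≈ 19.4 kΩ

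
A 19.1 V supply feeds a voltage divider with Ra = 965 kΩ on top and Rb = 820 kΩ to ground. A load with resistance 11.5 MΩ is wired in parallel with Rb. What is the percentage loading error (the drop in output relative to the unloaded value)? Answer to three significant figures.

The divider's output (Thévenin) resistance is Ra‖Rb = 443.3 kΩ.
Fractional drop under load = R_th/(R_th + R_L) = 443.3 / (443.3 + 11500) = 0.03712.
So the output falls by 3.71 %.

3.71 %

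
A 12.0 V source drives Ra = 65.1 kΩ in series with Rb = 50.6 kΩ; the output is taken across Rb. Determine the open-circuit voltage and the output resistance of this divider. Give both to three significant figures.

V_th is the open-circuit tap voltage: 12.0 × 50.6/(65.1 + 50.6) = 5.25 V.
With the supply zeroed, Ra and Rb appear in parallel from the tap: R_th = Ra‖Rb = (65.1 × 50.6)/115.7 = 28.5 kΩ.

V_th = 5.25 V, R_th = 28.5 kΩ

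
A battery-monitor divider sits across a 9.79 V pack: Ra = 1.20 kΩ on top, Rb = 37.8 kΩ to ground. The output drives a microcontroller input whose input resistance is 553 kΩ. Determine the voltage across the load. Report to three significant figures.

The load sits in parallel with Rb: Rb‖R_L = (37.8 × 553) / (37.8 + 553) = 35.38 kΩ.
V_out = 9.79 × 35.38 / (1.20 + 35.38) = 9.79 × 35.38/36.58 = 9.47 V.

V_out ≈ 9.47 V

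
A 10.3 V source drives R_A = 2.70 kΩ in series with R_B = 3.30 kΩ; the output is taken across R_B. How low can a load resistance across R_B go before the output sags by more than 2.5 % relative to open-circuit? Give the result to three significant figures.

Output resistance R_th = R_A‖R_B = (2.70 × 3.30)/6.000 = 1.485 kΩ.
The fractional drop is R_th/(R_th + R_L); requiring this ≤ 0.0250 gives R_L ≥ R_th(1/0.0250 − 1) = 1.485 × 39.00 = 57.9 kΩ.

R_L(min) ≈ 57.9 kΩ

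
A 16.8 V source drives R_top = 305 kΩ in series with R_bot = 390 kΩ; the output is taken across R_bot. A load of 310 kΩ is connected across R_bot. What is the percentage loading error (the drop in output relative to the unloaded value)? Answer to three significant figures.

35.6 %

Unloaded V = 16.8 × 390/695.0 = 9.427 V.
Loaded: R_bot‖R_L = 172.7 kΩ, giving V = 16.8 × 172.7/477.7 = 6.074 V.
Drop = (9.427 − 6.074) / 9.427 = 35.6 %.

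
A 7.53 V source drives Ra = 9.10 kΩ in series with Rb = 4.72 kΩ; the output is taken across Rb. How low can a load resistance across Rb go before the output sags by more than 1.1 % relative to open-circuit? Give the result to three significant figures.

Output resistance R_th = Ra‖Rb = (9.10 × 4.72)/13.82 = 3.108 kΩ.
The fractional drop is R_th/(R_th + R_L); requiring this ≤ 0.0110 gives R_L ≥ R_th(1/0.0110 − 1) = 3.108 × 89.91 = 279 kΩ.

R_L(min) ≈ 279 kΩ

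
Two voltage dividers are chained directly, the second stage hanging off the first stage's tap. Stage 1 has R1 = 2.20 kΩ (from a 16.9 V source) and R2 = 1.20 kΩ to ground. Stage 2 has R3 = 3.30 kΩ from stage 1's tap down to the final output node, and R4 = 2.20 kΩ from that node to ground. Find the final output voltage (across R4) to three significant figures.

V_out ≈ 2.09 V

Stage 2 presents R3+R4 = 5.500 kΩ as a load on stage 1's tap.
Stage 1's lower leg becomes R2‖(R3+R4) = 0.9851 kΩ, so V_mid = 16.9 × 0.9851/3.185 = 5.227 V.
Stage 2 is itself unloaded: V_out = V_mid × R4/(R3+R4) = 5.227 × 2.20/5.500 = 2.09 V.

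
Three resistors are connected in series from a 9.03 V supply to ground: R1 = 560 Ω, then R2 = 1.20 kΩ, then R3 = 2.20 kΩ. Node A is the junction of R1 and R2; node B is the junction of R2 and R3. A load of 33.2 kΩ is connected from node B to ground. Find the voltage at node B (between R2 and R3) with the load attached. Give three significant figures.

V ≈ 4.87 V

At node B, R3 is in parallel with the load: R3‖R_L = 2063 Ω.
Below node A the resistance is R2 + (R3‖R_L) = 3263 Ω, so V_A = 9.03 × 3263/3823 = 7.707 V.
Then V_B = V_A × (R3‖R_L)/(R2 + R3‖R_L) = 7.707 × 2063/3263 = 4.87 V.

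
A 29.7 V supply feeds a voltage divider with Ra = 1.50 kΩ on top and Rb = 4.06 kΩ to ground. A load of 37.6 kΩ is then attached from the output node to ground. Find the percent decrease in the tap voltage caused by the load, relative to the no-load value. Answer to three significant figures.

2.83 %

The divider's output (Thévenin) resistance is Ra‖Rb = 1.095 kΩ.
Fractional drop under load = R_th/(R_th + R_L) = 1.095 / (1.095 + 37.6) = 0.02831.
So the output falls by 2.83 %.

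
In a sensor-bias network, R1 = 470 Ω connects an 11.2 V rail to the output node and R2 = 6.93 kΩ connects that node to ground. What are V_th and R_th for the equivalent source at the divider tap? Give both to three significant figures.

V_th = 10.5 V, R_th = 440 Ω

V_th is the open-circuit tap voltage: 11.2 × 6930/(470 + 6930) = 10.5 V.
With the supply zeroed, R1 and R2 appear in parallel from the tap: R_th = R1‖R2 = (470 × 6930)/7400 = 440 Ω.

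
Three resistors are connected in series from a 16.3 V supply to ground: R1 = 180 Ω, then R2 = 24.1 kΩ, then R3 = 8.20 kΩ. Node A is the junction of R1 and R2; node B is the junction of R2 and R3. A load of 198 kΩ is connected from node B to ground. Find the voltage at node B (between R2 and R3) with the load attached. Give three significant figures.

At node B, R3 is in parallel with the load: R3‖R_L = 7874 Ω.
Below node A the resistance is R2 + (R3‖R_L) = 31970 Ω, so V_A = 16.3 × 31970/32150 = 16.21 V.
Then V_B = V_A × (R3‖R_L)/(R2 + R3‖R_L) = 16.21 × 7874/31970 = 3.99 V.

V ≈ 3.99 V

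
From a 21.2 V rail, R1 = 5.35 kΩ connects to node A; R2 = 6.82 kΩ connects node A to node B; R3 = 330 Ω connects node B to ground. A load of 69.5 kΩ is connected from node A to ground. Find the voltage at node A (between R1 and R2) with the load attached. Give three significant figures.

Below node A the series string R2+R3 = 7150 Ω sits in parallel with the 69500 Ω load: 6483 Ω.
V_A = 21.2 × 6483/(5350 + 6483) = 11.6 V.

V ≈ 11.6 V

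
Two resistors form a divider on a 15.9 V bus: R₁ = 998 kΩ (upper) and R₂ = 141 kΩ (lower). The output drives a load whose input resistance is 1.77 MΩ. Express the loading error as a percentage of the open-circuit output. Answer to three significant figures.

The divider's output (Thévenin) resistance is R₁‖R₂ = 123.5 kΩ.
Fractional drop under load = R_th/(R_th + R_L) = 123.5 / (123.5 + 1770) = 0.06525.
So the output falls by 6.52 %.

6.52 %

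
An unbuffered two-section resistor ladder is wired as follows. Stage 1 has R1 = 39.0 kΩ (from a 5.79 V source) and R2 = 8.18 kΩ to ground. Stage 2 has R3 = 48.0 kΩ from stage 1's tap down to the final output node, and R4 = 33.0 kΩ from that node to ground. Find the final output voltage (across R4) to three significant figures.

Stage 2 presents R3+R4 = 81.00 kΩ as a load on stage 1's tap.
Stage 1's lower leg becomes R2‖(R3+R4) = 7.430 kΩ, so V_mid = 5.79 × 7.430/46.43 = 0.9265 V.
Stage 2 is itself unloaded: V_out = V_mid × R4/(R3+R4) = 0.9265 × 33.0/81.00 = 0.377 V.

V_out ≈ 0.377 V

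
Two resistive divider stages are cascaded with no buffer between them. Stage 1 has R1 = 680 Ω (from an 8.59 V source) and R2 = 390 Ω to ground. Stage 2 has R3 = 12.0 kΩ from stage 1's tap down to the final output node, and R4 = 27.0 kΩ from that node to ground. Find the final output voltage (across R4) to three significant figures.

Stage 2 presents R3+R4 = 39000 Ω as a load on stage 1's tap.
Stage 1's lower leg becomes R2‖(R3+R4) = 386.1 Ω, so V_mid = 8.59 × 386.1/1066 = 3.111 V.
Stage 2 is itself unloaded: V_out = V_mid × R4/(R3+R4) = 3.111 × 27000/39000 = 2.15 V.

V_out ≈ 2.15 V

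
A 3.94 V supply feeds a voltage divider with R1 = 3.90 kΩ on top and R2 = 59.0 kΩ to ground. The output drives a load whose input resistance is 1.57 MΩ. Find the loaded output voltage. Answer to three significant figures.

The load sits in parallel with R2: R2‖R_L = (59.0 × 1570) / (59.0 + 1570) = 56.86 kΩ.
V_out = 3.94 × 56.86 / (3.90 + 56.86) = 3.94 × 56.86/60.76 = 3.69 V.

V_out ≈ 3.69 V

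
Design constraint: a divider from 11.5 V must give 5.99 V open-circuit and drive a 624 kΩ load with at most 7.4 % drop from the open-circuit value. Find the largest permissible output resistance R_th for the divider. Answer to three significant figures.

R_th ≤ 49.9 kΩ

Loading drop = R_th/(R_th + R_L) ≤ 0.0740, so R_th ≤ R_L · ε/(1−ε) = 624 kΩ × 0.0740/0.9260 = 49.9 kΩ.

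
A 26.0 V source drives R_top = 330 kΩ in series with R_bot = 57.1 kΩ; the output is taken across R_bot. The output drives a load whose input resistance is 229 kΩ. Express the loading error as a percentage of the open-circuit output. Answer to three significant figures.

Unloaded V = 26.0 × 57.1/387.1 = 3.835 V.
Loaded: R_bot‖R_L = 45.70 kΩ, giving V = 26.0 × 45.70/375.7 = 3.163 V.
Drop = (3.835 − 3.163) / 3.835 = 17.5 %.

17.5 %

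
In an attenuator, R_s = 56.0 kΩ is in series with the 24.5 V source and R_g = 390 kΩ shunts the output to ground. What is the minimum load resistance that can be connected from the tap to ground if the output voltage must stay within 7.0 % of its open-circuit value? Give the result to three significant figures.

R_L(min) ≈ 651 kΩ

Output resistance R_th = R_s‖R_g = (56.0 × 390)/446.0 = 48.97 kΩ.
The fractional drop is R_th/(R_th + R_L); requiring this ≤ 0.0700 gives R_L ≥ R_th(1/0.0700 − 1) = 48.97 × 13.29 = 651 kΩ.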